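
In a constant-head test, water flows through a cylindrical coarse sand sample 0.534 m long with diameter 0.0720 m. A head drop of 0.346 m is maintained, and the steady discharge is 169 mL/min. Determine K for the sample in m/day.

92.2

Cross-sectional area A = π·(d/2)² = π × (0.0720/2)² = 0.004072 m².
Convert discharge: 169 mL/min = 2.817e-06 m³/s.
Darcy's law rearranged: K = Q·L / (A·Δh) = 2.817e-06 × 0.534 / (0.004072 × 0.346) = 0.001068 m/s = 92.25 m/day.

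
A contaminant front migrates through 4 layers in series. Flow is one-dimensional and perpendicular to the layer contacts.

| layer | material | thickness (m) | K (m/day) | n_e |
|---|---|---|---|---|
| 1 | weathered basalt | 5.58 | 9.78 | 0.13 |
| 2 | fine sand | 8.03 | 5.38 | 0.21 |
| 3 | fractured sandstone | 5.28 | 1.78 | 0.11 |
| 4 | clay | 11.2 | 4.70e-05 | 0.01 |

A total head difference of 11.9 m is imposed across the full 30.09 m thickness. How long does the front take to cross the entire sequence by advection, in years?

170

With flow normal to the layers, continuity requires the same specific discharge q through every layer.
Σ(b_i/K_i) = 5.58/9.78 + 8.03/5.38 + 5.28/1.78 + 11.2/4.70e-05 = 2.383e+05 d.
q = Δh / Σ(b_i/K_i) = 11.9 / 2.383e+05 = 4.994e-05 m/day.
In each layer the seepage velocity is v_i = q/n_i, so the layer transit time is t_i = b_i·n_i / q:
  layer 1 (weathered basalt): t_1 = 5.58 × 0.13 / 4.994e-05 = 14526 d
  layer 2 (fine sand): t_2 = 8.03 × 0.21 / 4.994e-05 = 33769 d
  layer 3 (fractured sandstone): t_3 = 5.28 × 0.11 / 4.994e-05 = 11631 d
  layer 4 (clay): t_4 = 11.2 × 0.01 / 4.994e-05 = 2243 d
Total t = Σ t_i = 62169 days = 170.2 years.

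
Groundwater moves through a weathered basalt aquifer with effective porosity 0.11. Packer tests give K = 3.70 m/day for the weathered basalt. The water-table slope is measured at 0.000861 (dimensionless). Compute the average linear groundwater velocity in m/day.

Hydraulic gradient i = 0.000861.
Darcy flux q = K · i = 3.700 × 0.0008610 = 0.003186 m/day.
Seepage velocity v = q / n_e = 0.003186 / 0.11 = 0.02896 m/day.

0.0290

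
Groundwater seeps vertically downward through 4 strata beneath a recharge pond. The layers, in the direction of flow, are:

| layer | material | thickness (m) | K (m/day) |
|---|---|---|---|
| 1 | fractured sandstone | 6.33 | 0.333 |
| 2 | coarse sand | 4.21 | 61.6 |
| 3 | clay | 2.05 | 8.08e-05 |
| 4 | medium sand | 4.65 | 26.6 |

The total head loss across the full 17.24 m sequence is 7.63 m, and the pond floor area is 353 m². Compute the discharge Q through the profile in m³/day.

0.106

Flow is perpendicular to layering, so the layers act in series and the equivalent K is the thickness-weighted harmonic mean.
Total thickness L = 6.33 + 4.21 + 2.05 + 4.65 = 17.24 m.
Σ(b_i/K_i) = 6.33/0.333 + 4.21/61.6 + 2.05/8.08e-05 + 4.65/26.6 = 25391 d.
K_eq = L / Σ(b_i/K_i) = 17.24 / 25391 = 0.0006790 m/day.
Q = K_eq · A · (Δh/L) = 0.0006790 × 353 × (7.63/17.24) = 0.1061 m³/day.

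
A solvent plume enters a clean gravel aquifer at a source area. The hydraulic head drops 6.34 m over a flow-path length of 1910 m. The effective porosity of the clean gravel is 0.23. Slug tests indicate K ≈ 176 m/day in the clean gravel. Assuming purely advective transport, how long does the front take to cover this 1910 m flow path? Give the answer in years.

Hydraulic gradient i = Δh / L = 6.34 / 1910 = 0.003319.
Darcy flux q = K · i = 176.0 × 0.003319 = 0.5842 m/day.
Seepage velocity v = q / n_e = 0.5842 / 0.23 = 2.540 m/day.
Travel time t = L / v = 1910 / 2.540 = 752.0 days = 2.059 years.

2.06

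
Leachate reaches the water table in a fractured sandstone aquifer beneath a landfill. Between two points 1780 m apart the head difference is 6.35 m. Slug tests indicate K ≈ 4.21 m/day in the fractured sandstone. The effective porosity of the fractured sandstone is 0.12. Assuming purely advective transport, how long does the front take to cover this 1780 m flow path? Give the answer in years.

Hydraulic gradient i = Δh / L = 6.35 / 1780 = 0.003567.
Darcy flux q = K · i = 4.210 × 0.003567 = 0.01502 m/day.
Seepage velocity v = q / n_e = 0.01502 / 0.12 = 0.1252 m/day.
Travel time t = L / v = 1780 / 0.1252 = 14222 days = 38.94 years.

38.9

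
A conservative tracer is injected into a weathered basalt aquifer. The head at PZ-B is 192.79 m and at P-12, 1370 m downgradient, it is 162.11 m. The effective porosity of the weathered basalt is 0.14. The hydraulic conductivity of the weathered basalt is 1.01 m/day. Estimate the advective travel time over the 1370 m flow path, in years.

Hydraulic gradient i = (192.79 − 162.11) / 1370 = 30.68 / 1370 = 0.02239.
Darcy flux q = K · i = 1.010 × 0.02239 = 0.02262 m/day.
Seepage velocity v = q / n_e = 0.02262 / 0.14 = 0.1616 m/day.
Travel time t = L / v = 1370 / 0.1616 = 8480 days = 23.22 years.

23.2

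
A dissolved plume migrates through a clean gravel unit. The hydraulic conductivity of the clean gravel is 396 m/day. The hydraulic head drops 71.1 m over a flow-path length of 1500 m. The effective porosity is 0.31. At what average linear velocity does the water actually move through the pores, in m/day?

60.5

Hydraulic gradient i = Δh / L = 71.1 / 1500 = 0.04740.
Darcy flux q = K · i = 396.0 × 0.04740 = 18.77 m/day.
Seepage velocity v = q / n_e = 18.77 / 0.31 = 60.55 m/day.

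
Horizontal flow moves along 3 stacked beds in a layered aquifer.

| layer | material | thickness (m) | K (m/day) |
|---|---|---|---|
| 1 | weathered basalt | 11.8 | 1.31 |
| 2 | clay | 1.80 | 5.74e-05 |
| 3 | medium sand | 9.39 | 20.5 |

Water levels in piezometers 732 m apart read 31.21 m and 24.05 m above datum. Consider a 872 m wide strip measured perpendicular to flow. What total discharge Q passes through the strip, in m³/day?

Flow is parallel to layering, so each bed carries its own Darcy discharge and the transmissivities add.
Σ(K_i·b_i) = 1.31×11.8 + 5.74e-05×1.80 + 20.5×9.39 = 208.0 m²/day.
Hydraulic gradient i = (31.21 − 24.05) / 732 = 7.16 / 732 = 0.009781.
Q = Σ(K_i·b_i) · W · i = 208.0 × 872 × 0.009781 = 1774 m³/day.

1770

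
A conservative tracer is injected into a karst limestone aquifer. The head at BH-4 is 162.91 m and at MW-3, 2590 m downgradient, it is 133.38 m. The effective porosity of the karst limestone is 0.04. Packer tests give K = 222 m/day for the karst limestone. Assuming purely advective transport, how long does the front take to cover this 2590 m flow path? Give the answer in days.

40.9

Hydraulic gradient i = (162.91 − 133.38) / 2590 = 29.53 / 2590 = 0.01140.
Darcy flux q = K · i = 222.0 × 0.01140 = 2.531 m/day.
Seepage velocity v = q / n_e = 2.531 / 0.04 = 63.28 m/day.
Travel time t = L / v = 2590 / 63.28 = 40.93 days.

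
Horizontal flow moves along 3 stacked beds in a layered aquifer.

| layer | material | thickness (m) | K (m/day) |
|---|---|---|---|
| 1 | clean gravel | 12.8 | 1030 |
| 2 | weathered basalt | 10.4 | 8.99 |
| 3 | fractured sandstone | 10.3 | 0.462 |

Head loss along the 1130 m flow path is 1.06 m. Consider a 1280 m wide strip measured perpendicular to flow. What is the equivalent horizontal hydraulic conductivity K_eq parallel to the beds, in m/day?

Flow is parallel to layering, so each bed carries its own Darcy discharge and the transmissivities add.
Σ(K_i·b_i) = 1030×12.8 + 8.99×10.4 + 0.462×10.3 = 13282 m²/day.
Total thickness b = 33.50 m, so K_eq = Σ(K_i·b_i)/b = 396.5 m/day.

396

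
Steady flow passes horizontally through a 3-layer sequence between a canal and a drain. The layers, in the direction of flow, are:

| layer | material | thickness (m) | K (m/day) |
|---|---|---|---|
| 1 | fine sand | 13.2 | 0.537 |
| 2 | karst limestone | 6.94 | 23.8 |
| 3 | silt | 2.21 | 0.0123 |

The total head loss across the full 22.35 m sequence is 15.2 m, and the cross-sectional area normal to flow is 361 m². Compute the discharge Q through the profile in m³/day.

Flow is perpendicular to layering, so the layers act in series and the equivalent K is the thickness-weighted harmonic mean.
Total thickness L = 13.2 + 6.94 + 2.21 = 22.35 m.
Σ(b_i/K_i) = 13.2/0.537 + 6.94/23.8 + 2.21/0.0123 = 204.5 d.
K_eq = L / Σ(b_i/K_i) = 22.35 / 204.5 = 0.1093 m/day.
Q = K_eq · A · (Δh/L) = 0.1093 × 361 × (15.2/22.35) = 26.83 m³/day.

26.8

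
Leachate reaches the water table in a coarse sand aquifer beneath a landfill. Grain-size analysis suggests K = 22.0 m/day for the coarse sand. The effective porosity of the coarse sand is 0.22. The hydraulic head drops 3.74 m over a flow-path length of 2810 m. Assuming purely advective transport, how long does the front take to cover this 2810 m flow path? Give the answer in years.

Hydraulic gradient i = Δh / L = 3.74 / 2810 = 0.001331.
Darcy flux q = K · i = 22.00 × 0.001331 = 0.02928 m/day.
Seepage velocity v = q / n_e = 0.02928 / 0.22 = 0.1331 m/day.
Travel time t = L / v = 2810 / 0.1331 = 21113 days = 57.80 years.

57.8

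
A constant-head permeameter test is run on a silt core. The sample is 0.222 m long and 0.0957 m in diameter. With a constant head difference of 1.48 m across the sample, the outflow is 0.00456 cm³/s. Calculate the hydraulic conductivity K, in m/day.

Cross-sectional area A = π·(d/2)² = π × (0.0957/2)² = 0.007193 m².
Convert discharge: 0.00456 cm³/s = 4.560e-09 m³/s.
Darcy's law rearranged: K = Q·L / (A·Δh) = 4.560e-09 × 0.222 / (0.007193 × 1.48) = 9.509e-08 m/s = 0.008216 m/day.

0.00822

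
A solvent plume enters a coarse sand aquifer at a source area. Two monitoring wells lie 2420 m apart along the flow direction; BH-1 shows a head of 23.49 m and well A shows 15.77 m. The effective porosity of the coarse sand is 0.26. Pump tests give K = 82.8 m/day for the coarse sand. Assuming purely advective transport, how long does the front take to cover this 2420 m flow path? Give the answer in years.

6.52

Hydraulic gradient i = (23.49 − 15.77) / 2420 = 7.72 / 2420 = 0.003190.
Darcy flux q = K · i = 82.80 × 0.003190 = 0.2641 m/day.
Seepage velocity v = q / n_e = 0.2641 / 0.26 = 1.016 m/day.
Travel time t = L / v = 2420 / 1.016 = 2382 days = 6.522 years.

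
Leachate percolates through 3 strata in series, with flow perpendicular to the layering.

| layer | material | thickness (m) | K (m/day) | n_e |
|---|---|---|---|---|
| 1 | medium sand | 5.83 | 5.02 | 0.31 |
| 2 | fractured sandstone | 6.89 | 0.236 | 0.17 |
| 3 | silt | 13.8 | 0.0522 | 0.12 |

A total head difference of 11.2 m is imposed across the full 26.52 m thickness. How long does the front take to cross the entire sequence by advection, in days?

With flow normal to the layers, continuity requires the same specific discharge q through every layer.
Σ(b_i/K_i) = 5.83/5.02 + 6.89/0.236 + 13.8/0.0522 = 294.7 d.
q = Δh / Σ(b_i/K_i) = 11.2 / 294.7 = 0.03800 m/day.
In each layer the seepage velocity is v_i = q/n_i, so the layer transit time is t_i = b_i·n_i / q:
  layer 1 (medium sand): t_1 = 5.83 × 0.31 / 0.03800 = 47.56 d
  layer 2 (fractured sandstone): t_2 = 6.89 × 0.17 / 0.03800 = 30.82 d
  layer 3 (silt): t_3 = 13.8 × 0.12 / 0.03800 = 43.58 d
Total t = Σ t_i = 122.0 days.

122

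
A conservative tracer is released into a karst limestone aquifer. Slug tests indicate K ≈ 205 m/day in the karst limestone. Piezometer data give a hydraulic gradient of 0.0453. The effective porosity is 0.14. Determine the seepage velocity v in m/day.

66.3

Hydraulic gradient i = 0.0453.
Darcy flux q = K · i = 205.0 × 0.04530 = 9.287 m/day.
Seepage velocity v = q / n_e = 9.287 / 0.14 = 66.33 m/day.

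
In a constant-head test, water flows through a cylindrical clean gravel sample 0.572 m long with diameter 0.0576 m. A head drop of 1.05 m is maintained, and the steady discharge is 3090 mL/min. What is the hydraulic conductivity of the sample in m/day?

Cross-sectional area A = π·(d/2)² = π × (0.0576/2)² = 0.002606 m².
Convert discharge: 3090 mL/min = 5.150e-05 m³/s.
Darcy's law rearranged: K = Q·L / (A·Δh) = 5.150e-05 × 0.572 / (0.002606 × 1.05) = 0.01077 m/s = 930.2 m/day.

930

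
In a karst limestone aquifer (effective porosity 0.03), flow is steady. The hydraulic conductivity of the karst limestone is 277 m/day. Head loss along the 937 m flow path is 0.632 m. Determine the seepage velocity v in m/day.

Hydraulic gradient i = Δh / L = 0.632 / 937 = 0.0006745.
Darcy flux q = K · i = 277.0 × 0.0006745 = 0.1868 m/day.
Seepage velocity v = q / n_e = 0.1868 / 0.03 = 6.228 m/day.

6.23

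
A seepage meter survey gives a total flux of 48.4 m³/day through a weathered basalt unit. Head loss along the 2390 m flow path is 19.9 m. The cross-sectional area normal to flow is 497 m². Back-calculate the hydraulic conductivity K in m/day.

Hydraulic gradient i = Δh / L = 19.9 / 2390 = 0.008326.
From Q = K·A·i, K = Q / (A·i) = 48.4 / (497.0 × 0.008326) = 11.70 m/day.

11.7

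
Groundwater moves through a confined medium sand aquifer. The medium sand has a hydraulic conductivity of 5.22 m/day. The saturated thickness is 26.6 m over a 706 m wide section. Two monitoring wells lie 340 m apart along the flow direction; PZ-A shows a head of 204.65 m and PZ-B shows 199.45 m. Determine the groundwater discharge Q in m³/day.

Cross-sectional area A = 706 × 26.6 = 18780 m².
Hydraulic gradient i = (204.65 − 199.45) / 340 = 5.2 / 340 = 0.01529.
Darcy's law: Q = K · A · i = 5.220 × 18780 × 0.01529 = 1499 m³/day.

1500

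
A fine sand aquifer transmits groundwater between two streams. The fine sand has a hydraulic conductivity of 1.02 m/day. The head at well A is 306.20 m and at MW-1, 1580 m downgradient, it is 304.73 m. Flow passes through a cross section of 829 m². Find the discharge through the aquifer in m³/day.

0.787

Hydraulic gradient i = (306.20 − 304.73) / 1580 = 1.47 / 1580 = 0.0009304.
Darcy's law: Q = K · A · i = 1.020 × 829.0 × 0.0009304 = 0.7867 m³/day.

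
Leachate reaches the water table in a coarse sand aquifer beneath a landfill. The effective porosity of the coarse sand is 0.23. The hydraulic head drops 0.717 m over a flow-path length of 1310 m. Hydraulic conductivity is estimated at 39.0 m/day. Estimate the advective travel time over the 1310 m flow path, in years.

38.6

Hydraulic gradient i = Δh / L = 0.717 / 1310 = 0.0005473.
Darcy flux q = K · i = 39.00 × 0.0005473 = 0.02135 m/day.
Seepage velocity v = q / n_e = 0.02135 / 0.23 = 0.09281 m/day.
Travel time t = L / v = 1310 / 0.09281 = 14115 days = 38.65 years.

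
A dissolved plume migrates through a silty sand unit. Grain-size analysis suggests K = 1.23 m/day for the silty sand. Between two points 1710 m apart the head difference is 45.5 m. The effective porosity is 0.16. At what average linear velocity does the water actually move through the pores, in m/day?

0.205

Hydraulic gradient i = Δh / L = 45.5 / 1710 = 0.02661.
Darcy flux q = K · i = 1.230 × 0.02661 = 0.03273 m/day.
Seepage velocity v = q / n_e = 0.03273 / 0.16 = 0.2046 m/day.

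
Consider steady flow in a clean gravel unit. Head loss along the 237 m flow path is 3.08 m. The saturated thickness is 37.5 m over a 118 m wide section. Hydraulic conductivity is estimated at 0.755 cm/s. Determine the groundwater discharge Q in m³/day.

Convert K: 0.755 cm/s × 864 = 652.3 m/day.
Cross-sectional area A = 118 × 37.5 = 4425 m².
Hydraulic gradient i = Δh / L = 3.08 / 237 = 0.01300.
Darcy's law: Q = K · A · i = 652.3 × 4425 × 0.01300 = 37513 m³/day.

37500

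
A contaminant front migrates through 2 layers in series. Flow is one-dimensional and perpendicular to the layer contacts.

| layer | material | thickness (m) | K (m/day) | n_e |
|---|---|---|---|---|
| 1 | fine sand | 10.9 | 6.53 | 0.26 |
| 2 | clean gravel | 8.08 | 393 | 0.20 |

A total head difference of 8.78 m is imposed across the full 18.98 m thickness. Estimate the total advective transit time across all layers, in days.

0.856

With flow normal to the layers, continuity requires the same specific discharge q through every layer.
Σ(b_i/K_i) = 10.9/6.53 + 8.08/393 = 1.690 d.
q = Δh / Σ(b_i/K_i) = 8.78 / 1.690 = 5.196 m/day.
In each layer the seepage velocity is v_i = q/n_i, so the layer transit time is t_i = b_i·n_i / q:
  layer 1 (fine sand): t_1 = 10.9 × 0.26 / 5.196 = 0.5454 d
  layer 2 (clean gravel): t_2 = 8.08 × 0.20 / 5.196 = 0.3110 d
Total t = Σ t_i = 0.8564 days.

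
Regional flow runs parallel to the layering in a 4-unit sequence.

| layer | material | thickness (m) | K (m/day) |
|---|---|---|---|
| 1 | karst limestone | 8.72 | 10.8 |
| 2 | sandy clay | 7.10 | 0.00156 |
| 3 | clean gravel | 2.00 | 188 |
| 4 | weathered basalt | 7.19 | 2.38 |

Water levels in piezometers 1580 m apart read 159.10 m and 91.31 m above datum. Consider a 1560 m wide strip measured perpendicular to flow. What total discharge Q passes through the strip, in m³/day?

Flow is parallel to layering, so each bed carries its own Darcy discharge and the transmissivities add.
Σ(K_i·b_i) = 10.8×8.72 + 0.00156×7.10 + 188×2.00 + 2.38×7.19 = 487.3 m²/day.
Hydraulic gradient i = (159.10 − 91.31) / 1580 = 67.79 / 1580 = 0.04291.
Q = Σ(K_i·b_i) · W · i = 487.3 × 1560 × 0.04291 = 32616 m³/day.

32600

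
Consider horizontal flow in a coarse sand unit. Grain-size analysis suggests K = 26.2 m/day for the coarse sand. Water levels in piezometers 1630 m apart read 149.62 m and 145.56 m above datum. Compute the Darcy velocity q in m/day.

0.0653

Hydraulic gradient i = (149.62 − 145.56) / 1630 = 4.06 / 1630 = 0.002491.
Specific discharge q = K · i = 26.20 × 0.002491 = 0.06526 m/day.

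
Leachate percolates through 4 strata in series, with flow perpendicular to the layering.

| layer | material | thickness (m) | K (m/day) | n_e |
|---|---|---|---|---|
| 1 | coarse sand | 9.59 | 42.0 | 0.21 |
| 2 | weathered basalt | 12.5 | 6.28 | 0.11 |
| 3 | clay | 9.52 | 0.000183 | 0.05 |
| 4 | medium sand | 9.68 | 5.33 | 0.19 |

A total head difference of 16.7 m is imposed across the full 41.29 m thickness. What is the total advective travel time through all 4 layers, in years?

With flow normal to the layers, continuity requires the same specific discharge q through every layer.
Σ(b_i/K_i) = 9.59/42.0 + 12.5/6.28 + 9.52/0.000183 + 9.68/5.33 = 52026 d.
q = Δh / Σ(b_i/K_i) = 16.7 / 52026 = 0.0003210 m/day.
In each layer the seepage velocity is v_i = q/n_i, so the layer transit time is t_i = b_i·n_i / q:
  layer 1 (coarse sand): t_1 = 9.59 × 0.21 / 0.0003210 = 6274 d
  layer 2 (weathered basalt): t_2 = 12.5 × 0.11 / 0.0003210 = 4284 d
  layer 3 (clay): t_3 = 9.52 × 0.05 / 0.0003210 = 1483 d
  layer 4 (medium sand): t_4 = 9.68 × 0.19 / 0.0003210 = 5730 d
Total t = Σ t_i = 17770 days = 48.65 years.

48.7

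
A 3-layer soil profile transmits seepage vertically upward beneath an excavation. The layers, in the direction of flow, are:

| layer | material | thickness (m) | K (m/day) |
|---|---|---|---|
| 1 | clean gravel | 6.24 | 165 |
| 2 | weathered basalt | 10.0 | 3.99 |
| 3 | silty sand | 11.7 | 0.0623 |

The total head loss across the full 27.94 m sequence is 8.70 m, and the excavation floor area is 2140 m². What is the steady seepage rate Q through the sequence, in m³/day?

97.8

Flow is perpendicular to layering, so the layers act in series and the equivalent K is the thickness-weighted harmonic mean.
Total thickness L = 6.24 + 10.0 + 11.7 = 27.94 m.
Σ(b_i/K_i) = 6.24/165 + 10.0/3.99 + 11.7/0.0623 = 190.3 d.
K_eq = L / Σ(b_i/K_i) = 27.94 / 190.3 = 0.1468 m/day.
Q = K_eq · A · (Δh/L) = 0.1468 × 2140 × (8.70/27.94) = 97.81 m³/day.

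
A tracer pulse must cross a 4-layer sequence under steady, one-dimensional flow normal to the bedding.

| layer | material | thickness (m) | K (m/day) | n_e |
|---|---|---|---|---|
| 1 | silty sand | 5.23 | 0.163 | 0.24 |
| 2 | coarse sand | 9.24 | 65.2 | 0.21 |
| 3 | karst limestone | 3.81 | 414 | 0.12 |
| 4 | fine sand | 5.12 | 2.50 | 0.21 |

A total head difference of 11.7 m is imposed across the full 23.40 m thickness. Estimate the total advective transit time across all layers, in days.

With flow normal to the layers, continuity requires the same specific discharge q through every layer.
Σ(b_i/K_i) = 5.23/0.163 + 9.24/65.2 + 3.81/414 + 5.12/2.50 = 34.28 d.
q = Δh / Σ(b_i/K_i) = 11.7 / 34.28 = 0.3413 m/day.
In each layer the seepage velocity is v_i = q/n_i, so the layer transit time is t_i = b_i·n_i / q:
  layer 1 (silty sand): t_1 = 5.23 × 0.24 / 0.3413 = 3.678 d
  layer 2 (coarse sand): t_2 = 9.24 × 0.21 / 0.3413 = 5.686 d
  layer 3 (karst limestone): t_3 = 3.81 × 0.12 / 0.3413 = 1.340 d
  layer 4 (fine sand): t_4 = 5.12 × 0.21 / 0.3413 = 3.151 d
Total t = Σ t_i = 13.85 days.

13.9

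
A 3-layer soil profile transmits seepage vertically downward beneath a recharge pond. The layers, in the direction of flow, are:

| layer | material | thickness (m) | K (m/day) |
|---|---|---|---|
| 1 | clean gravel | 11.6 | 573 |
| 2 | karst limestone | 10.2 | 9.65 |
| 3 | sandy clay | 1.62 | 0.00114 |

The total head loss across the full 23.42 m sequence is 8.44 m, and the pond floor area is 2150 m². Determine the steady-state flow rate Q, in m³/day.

Flow is perpendicular to layering, so the layers act in series and the equivalent K is the thickness-weighted harmonic mean.
Total thickness L = 11.6 + 10.2 + 1.62 = 23.42 m.
Σ(b_i/K_i) = 11.6/573 + 10.2/9.65 + 1.62/0.00114 = 1422 d.
K_eq = L / Σ(b_i/K_i) = 23.42 / 1422 = 0.01647 m/day.
Q = K_eq · A · (Δh/L) = 0.01647 × 2150 × (8.44/23.42) = 12.76 m³/day.

12.8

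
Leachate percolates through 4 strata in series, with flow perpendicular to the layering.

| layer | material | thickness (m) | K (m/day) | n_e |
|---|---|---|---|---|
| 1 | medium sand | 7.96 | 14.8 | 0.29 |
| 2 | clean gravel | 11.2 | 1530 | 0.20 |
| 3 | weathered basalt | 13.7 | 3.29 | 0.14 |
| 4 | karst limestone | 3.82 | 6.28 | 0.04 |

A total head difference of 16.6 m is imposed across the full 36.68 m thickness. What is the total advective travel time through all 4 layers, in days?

With flow normal to the layers, continuity requires the same specific discharge q through every layer.
Σ(b_i/K_i) = 7.96/14.8 + 11.2/1530 + 13.7/3.29 + 3.82/6.28 = 5.318 d.
q = Δh / Σ(b_i/K_i) = 16.6 / 5.318 = 3.122 m/day.
In each layer the seepage velocity is v_i = q/n_i, so the layer transit time is t_i = b_i·n_i / q:
  layer 1 (medium sand): t_1 = 7.96 × 0.29 / 3.122 = 0.7395 d
  layer 2 (clean gravel): t_2 = 11.2 × 0.20 / 3.122 = 0.7176 d
  layer 3 (weathered basalt): t_3 = 13.7 × 0.14 / 3.122 = 0.6144 d
  layer 4 (karst limestone): t_4 = 3.82 × 0.04 / 3.122 = 0.04895 d
Total t = Σ t_i = 2.120 days.

2.12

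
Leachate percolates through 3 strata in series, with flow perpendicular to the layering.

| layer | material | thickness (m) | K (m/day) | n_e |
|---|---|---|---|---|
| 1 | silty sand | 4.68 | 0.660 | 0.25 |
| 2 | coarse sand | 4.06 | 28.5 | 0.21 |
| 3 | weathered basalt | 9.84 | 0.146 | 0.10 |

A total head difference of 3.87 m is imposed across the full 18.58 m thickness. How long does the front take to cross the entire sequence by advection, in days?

58.0

With flow normal to the layers, continuity requires the same specific discharge q through every layer.
Σ(b_i/K_i) = 4.68/0.660 + 4.06/28.5 + 9.84/0.146 = 74.63 d.
q = Δh / Σ(b_i/K_i) = 3.87 / 74.63 = 0.05186 m/day.
In each layer the seepage velocity is v_i = q/n_i, so the layer transit time is t_i = b_i·n_i / q:
  layer 1 (silty sand): t_1 = 4.68 × 0.25 / 0.05186 = 22.56 d
  layer 2 (coarse sand): t_2 = 4.06 × 0.21 / 0.05186 = 16.44 d
  layer 3 (weathered basalt): t_3 = 9.84 × 0.10 / 0.05186 = 18.98 d
Total t = Σ t_i = 57.98 days.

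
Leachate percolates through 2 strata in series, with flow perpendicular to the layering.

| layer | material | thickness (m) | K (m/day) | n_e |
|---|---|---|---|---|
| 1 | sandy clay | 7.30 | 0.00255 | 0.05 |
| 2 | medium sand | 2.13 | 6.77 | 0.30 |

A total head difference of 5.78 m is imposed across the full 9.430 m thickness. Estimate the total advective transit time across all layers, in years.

With flow normal to the layers, continuity requires the same specific discharge q through every layer.
Σ(b_i/K_i) = 7.30/0.00255 + 2.13/6.77 = 2863 d.
q = Δh / Σ(b_i/K_i) = 5.78 / 2863 = 0.002019 m/day.
In each layer the seepage velocity is v_i = q/n_i, so the layer transit time is t_i = b_i·n_i / q:
  layer 1 (sandy clay): t_1 = 7.30 × 0.05 / 0.002019 = 180.8 d
  layer 2 (medium sand): t_2 = 2.13 × 0.30 / 0.002019 = 316.5 d
Total t = Σ t_i = 497.3 days = 1.362 years.

1.36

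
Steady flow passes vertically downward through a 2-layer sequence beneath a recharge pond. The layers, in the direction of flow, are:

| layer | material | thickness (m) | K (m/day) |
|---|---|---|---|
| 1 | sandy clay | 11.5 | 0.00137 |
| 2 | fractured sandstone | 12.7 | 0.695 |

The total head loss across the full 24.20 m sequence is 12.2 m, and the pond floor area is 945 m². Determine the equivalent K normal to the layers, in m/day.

Flow is perpendicular to layering, so the layers act in series and the equivalent K is the thickness-weighted harmonic mean.
Total thickness L = 11.5 + 12.7 = 24.20 m.
Σ(b_i/K_i) = 11.5/0.00137 + 12.7/0.695 = 8412 d.
K_eq = L / Σ(b_i/K_i) = 24.20 / 8412 = 0.002877 m/day.

0.00288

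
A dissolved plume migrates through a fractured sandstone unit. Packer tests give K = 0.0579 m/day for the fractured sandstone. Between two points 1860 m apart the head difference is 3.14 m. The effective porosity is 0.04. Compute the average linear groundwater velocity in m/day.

Hydraulic gradient i = Δh / L = 3.14 / 1860 = 0.001688.
Darcy flux q = K · i = 0.05790 × 0.001688 = 9.775e-05 m/day.
Seepage velocity v = q / n_e = 9.775e-05 / 0.04 = 0.002444 m/day.

0.00244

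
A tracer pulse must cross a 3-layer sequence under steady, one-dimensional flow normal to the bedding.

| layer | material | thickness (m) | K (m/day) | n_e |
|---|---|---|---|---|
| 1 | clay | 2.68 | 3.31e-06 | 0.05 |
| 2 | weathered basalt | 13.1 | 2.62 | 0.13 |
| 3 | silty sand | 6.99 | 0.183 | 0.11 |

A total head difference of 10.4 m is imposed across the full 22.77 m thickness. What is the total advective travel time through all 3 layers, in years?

With flow normal to the layers, continuity requires the same specific discharge q through every layer.
Σ(b_i/K_i) = 2.68/3.31e-06 + 13.1/2.62 + 6.99/0.183 = 8.097e+05 d.
q = Δh / Σ(b_i/K_i) = 10.4 / 8.097e+05 = 1.284e-05 m/day.
In each layer the seepage velocity is v_i = q/n_i, so the layer transit time is t_i = b_i·n_i / q:
  layer 1 (clay): t_1 = 2.68 × 0.05 / 1.284e-05 = 10433 d
  layer 2 (weathered basalt): t_2 = 13.1 × 0.13 / 1.284e-05 = 1.326e+05 d
  layer 3 (silty sand): t_3 = 6.99 × 0.11 / 1.284e-05 = 59864 d
Total t = Σ t_i = 2.029e+05 days = 555.5 years.

555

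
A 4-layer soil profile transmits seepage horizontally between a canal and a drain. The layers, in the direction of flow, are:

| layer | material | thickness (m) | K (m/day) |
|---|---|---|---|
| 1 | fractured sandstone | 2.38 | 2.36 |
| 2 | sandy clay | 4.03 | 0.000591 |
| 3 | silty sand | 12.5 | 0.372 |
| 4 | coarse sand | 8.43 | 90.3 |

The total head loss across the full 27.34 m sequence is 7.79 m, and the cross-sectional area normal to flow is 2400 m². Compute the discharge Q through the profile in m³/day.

2.73

Flow is perpendicular to layering, so the layers act in series and the equivalent K is the thickness-weighted harmonic mean.
Total thickness L = 2.38 + 4.03 + 12.5 + 8.43 = 27.34 m.
Σ(b_i/K_i) = 2.38/2.36 + 4.03/0.000591 + 12.5/0.372 + 8.43/90.3 = 6854 d.
K_eq = L / Σ(b_i/K_i) = 27.34 / 6854 = 0.003989 m/day.
Q = K_eq · A · (Δh/L) = 0.003989 × 2400 × (7.79/27.34) = 2.728 m³/day.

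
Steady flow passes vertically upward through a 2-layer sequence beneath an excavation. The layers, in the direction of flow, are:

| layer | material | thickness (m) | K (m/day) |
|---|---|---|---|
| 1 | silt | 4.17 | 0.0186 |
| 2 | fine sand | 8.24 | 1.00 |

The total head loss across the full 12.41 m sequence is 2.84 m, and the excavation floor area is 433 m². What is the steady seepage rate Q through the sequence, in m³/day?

5.29

Flow is perpendicular to layering, so the layers act in series and the equivalent K is the thickness-weighted harmonic mean.
Total thickness L = 4.17 + 8.24 = 12.41 m.
Σ(b_i/K_i) = 4.17/0.0186 + 8.24/1.00 = 232.4 d.
K_eq = L / Σ(b_i/K_i) = 12.41 / 232.4 = 0.05339 m/day.
Q = K_eq · A · (Δh/L) = 0.05339 × 433 × (2.84/12.41) = 5.291 m³/day.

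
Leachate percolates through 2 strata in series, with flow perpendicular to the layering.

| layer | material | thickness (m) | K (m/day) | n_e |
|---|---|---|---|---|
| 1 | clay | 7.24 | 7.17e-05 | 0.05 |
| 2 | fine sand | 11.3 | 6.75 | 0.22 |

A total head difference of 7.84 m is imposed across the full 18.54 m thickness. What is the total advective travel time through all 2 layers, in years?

With flow normal to the layers, continuity requires the same specific discharge q through every layer.
Σ(b_i/K_i) = 7.24/7.17e-05 + 11.3/6.75 = 1.010e+05 d.
q = Δh / Σ(b_i/K_i) = 7.84 / 1.010e+05 = 7.764e-05 m/day.
In each layer the seepage velocity is v_i = q/n_i, so the layer transit time is t_i = b_i·n_i / q:
  layer 1 (clay): t_1 = 7.24 × 0.05 / 7.764e-05 = 4663 d
  layer 2 (fine sand): t_2 = 11.3 × 0.22 / 7.764e-05 = 32019 d
Total t = Σ t_i = 36682 days = 100.4 years.

100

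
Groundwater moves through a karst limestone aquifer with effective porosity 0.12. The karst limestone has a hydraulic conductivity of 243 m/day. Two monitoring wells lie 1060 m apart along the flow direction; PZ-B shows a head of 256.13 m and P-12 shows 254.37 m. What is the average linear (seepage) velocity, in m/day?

3.36

Hydraulic gradient i = (256.13 − 254.37) / 1060 = 1.76 / 1060 = 0.001660.
Darcy flux q = K · i = 243.0 × 0.001660 = 0.4035 m/day.
Seepage velocity v = q / n_e = 0.4035 / 0.12 = 3.362 m/day.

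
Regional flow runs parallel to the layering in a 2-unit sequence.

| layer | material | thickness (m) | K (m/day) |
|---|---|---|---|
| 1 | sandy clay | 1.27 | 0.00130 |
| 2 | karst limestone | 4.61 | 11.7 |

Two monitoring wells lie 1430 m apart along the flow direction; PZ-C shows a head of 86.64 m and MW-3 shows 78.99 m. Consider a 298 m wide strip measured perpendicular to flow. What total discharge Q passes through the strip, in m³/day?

86.0

Flow is parallel to layering, so each bed carries its own Darcy discharge and the transmissivities add.
Σ(K_i·b_i) = 0.00130×1.27 + 11.7×4.61 = 53.94 m²/day.
Hydraulic gradient i = (86.64 − 78.99) / 1430 = 7.65 / 1430 = 0.005350.
Q = Σ(K_i·b_i) · W · i = 53.94 × 298 × 0.005350 = 85.99 m³/day.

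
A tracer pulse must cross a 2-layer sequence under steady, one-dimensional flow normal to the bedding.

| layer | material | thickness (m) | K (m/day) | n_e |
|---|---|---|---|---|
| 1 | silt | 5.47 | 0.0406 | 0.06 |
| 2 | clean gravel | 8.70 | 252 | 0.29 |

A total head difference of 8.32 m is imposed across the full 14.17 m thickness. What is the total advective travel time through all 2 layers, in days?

46.2

With flow normal to the layers, continuity requires the same specific discharge q through every layer.
Σ(b_i/K_i) = 5.47/0.0406 + 8.70/252 = 134.8 d.
q = Δh / Σ(b_i/K_i) = 8.32 / 134.8 = 0.06174 m/day.
In each layer the seepage velocity is v_i = q/n_i, so the layer transit time is t_i = b_i·n_i / q:
  layer 1 (silt): t_1 = 5.47 × 0.06 / 0.06174 = 5.316 d
  layer 2 (clean gravel): t_2 = 8.70 × 0.29 / 0.06174 = 40.87 d
Total t = Σ t_i = 46.18 days.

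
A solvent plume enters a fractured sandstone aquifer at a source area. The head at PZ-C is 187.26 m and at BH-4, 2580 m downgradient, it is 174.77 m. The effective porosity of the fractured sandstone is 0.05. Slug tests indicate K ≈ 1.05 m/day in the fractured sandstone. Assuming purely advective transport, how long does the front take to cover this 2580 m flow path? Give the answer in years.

69.5

Hydraulic gradient i = (187.26 − 174.77) / 2580 = 12.49 / 2580 = 0.004841.
Darcy flux q = K · i = 1.050 × 0.004841 = 0.005083 m/day.
Seepage velocity v = q / n_e = 0.005083 / 0.05 = 0.1017 m/day.
Travel time t = L / v = 2580 / 0.1017 = 25378 days = 69.48 years.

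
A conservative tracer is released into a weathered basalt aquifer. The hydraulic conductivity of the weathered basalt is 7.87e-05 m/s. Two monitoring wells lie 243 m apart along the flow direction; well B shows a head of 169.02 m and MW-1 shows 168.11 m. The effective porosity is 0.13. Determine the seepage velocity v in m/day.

0.196

Convert K: 7.87e-05 m/s × 86400 = 6.800 m/day.
Hydraulic gradient i = (169.02 − 168.11) / 243 = 0.91 / 243 = 0.003745.
Darcy flux q = K · i = 6.800 × 0.003745 = 0.02546 m/day.
Seepage velocity v = q / n_e = 0.02546 / 0.13 = 0.1959 m/day.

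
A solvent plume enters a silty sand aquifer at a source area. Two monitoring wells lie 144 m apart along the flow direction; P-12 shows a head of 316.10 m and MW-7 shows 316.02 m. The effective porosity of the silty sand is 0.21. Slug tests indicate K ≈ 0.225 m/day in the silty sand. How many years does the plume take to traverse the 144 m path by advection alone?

662

Hydraulic gradient i = (316.10 − 316.02) / 144 = 0.08 / 144 = 0.0005556.
Darcy flux q = K · i = 0.2250 × 0.0005556 = 0.0001250 m/day.
Seepage velocity v = q / n_e = 0.0001250 / 0.21 = 0.0005952 m/day.
Travel time t = L / v = 144 / 0.0005952 = 2.419e+05 days = 662.3 years.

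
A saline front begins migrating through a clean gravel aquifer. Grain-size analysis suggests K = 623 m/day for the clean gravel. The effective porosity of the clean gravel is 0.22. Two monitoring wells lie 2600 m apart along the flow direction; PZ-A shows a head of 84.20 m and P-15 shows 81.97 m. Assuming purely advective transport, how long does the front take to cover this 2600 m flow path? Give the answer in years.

Hydraulic gradient i = (84.20 − 81.97) / 2600 = 2.23 / 2600 = 0.0008577.
Darcy flux q = K · i = 623.0 × 0.0008577 = 0.5343 m/day.
Seepage velocity v = q / n_e = 0.5343 / 0.22 = 2.429 m/day.
Travel time t = L / v = 2600 / 2.429 = 1070 days = 2.931 years.

2.93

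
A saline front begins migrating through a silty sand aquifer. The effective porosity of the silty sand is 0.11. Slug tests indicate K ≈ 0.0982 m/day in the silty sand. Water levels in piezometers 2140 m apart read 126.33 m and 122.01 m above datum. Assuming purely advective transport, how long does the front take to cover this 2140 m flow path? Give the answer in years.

3250

Hydraulic gradient i = (126.33 − 122.01) / 2140 = 4.32 / 2140 = 0.002019.
Darcy flux q = K · i = 0.09820 × 0.002019 = 0.0001982 m/day.
Seepage velocity v = q / n_e = 0.0001982 / 0.11 = 0.001802 m/day.
Travel time t = L / v = 2140 / 0.001802 = 1.187e+06 days = 3251 years.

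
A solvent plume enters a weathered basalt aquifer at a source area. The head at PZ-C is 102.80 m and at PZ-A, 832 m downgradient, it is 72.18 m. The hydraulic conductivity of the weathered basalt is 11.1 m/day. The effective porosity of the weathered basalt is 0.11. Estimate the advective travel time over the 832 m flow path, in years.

0.613

Hydraulic gradient i = (102.80 − 72.18) / 832 = 30.62 / 832 = 0.03680.
Darcy flux q = K · i = 11.10 × 0.03680 = 0.4085 m/day.
Seepage velocity v = q / n_e = 0.4085 / 0.11 = 3.714 m/day.
Travel time t = L / v = 832 / 3.714 = 224.0 days = 0.6134 years.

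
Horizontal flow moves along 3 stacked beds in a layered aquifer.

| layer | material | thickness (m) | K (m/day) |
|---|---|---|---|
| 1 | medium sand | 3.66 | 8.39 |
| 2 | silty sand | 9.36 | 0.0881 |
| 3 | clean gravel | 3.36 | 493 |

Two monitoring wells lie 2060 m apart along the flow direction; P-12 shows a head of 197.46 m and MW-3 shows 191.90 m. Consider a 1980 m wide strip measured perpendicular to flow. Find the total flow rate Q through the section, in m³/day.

Flow is parallel to layering, so each bed carries its own Darcy discharge and the transmissivities add.
Σ(K_i·b_i) = 8.39×3.66 + 0.0881×9.36 + 493×3.36 = 1688 m²/day.
Hydraulic gradient i = (197.46 − 191.90) / 2060 = 5.56 / 2060 = 0.002699.
Q = Σ(K_i·b_i) · W · i = 1688 × 1980 × 0.002699 = 9021 m³/day.

9020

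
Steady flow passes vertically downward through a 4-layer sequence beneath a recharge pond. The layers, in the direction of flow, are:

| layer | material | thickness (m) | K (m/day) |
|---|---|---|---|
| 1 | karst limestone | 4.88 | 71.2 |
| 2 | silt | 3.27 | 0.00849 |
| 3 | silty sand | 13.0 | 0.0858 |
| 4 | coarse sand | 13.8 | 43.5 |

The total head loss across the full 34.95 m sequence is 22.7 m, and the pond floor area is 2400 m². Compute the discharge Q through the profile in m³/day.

Flow is perpendicular to layering, so the layers act in series and the equivalent K is the thickness-weighted harmonic mean.
Total thickness L = 4.88 + 3.27 + 13.0 + 13.8 = 34.95 m.
Σ(b_i/K_i) = 4.88/71.2 + 3.27/0.00849 + 13.0/0.0858 + 13.8/43.5 = 537.1 d.
K_eq = L / Σ(b_i/K_i) = 34.95 / 537.1 = 0.06508 m/day.
Q = K_eq · A · (Δh/L) = 0.06508 × 2400 × (22.7/34.95) = 101.4 m³/day.

101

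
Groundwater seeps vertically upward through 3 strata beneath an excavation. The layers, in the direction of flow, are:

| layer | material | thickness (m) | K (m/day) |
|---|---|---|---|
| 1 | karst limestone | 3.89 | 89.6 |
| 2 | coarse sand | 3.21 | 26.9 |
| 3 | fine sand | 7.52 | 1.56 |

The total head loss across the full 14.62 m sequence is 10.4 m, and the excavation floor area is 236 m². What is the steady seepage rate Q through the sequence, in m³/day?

Flow is perpendicular to layering, so the layers act in series and the equivalent K is the thickness-weighted harmonic mean.
Total thickness L = 3.89 + 3.21 + 7.52 = 14.62 m.
Σ(b_i/K_i) = 3.89/89.6 + 3.21/26.9 + 7.52/1.56 = 4.983 d.
K_eq = L / Σ(b_i/K_i) = 14.62 / 4.983 = 2.934 m/day.
Q = K_eq · A · (Δh/L) = 2.934 × 236 × (10.4/14.62) = 492.5 m³/day.

493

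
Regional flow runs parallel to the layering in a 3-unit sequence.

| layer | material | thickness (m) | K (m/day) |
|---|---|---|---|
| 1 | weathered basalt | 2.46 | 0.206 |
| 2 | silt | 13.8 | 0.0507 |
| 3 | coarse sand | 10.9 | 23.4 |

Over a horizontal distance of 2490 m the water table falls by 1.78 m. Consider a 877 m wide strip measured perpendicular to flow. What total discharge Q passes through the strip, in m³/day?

Flow is parallel to layering, so each bed carries its own Darcy discharge and the transmissivities add.
Σ(K_i·b_i) = 0.206×2.46 + 0.0507×13.8 + 23.4×10.9 = 256.3 m²/day.
Hydraulic gradient i = Δh / L = 1.78 / 2490 = 0.0007149.
Q = Σ(K_i·b_i) · W · i = 256.3 × 877 × 0.0007149 = 160.7 m³/day.

161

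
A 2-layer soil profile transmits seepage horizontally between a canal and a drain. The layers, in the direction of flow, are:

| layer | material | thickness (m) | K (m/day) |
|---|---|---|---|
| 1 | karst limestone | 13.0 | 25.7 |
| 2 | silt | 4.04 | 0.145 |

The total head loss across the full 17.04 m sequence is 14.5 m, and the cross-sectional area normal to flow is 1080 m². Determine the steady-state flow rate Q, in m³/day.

552

Flow is perpendicular to layering, so the layers act in series and the equivalent K is the thickness-weighted harmonic mean.
Total thickness L = 13.0 + 4.04 = 17.04 m.
Σ(b_i/K_i) = 13.0/25.7 + 4.04/0.145 = 28.37 d.
K_eq = L / Σ(b_i/K_i) = 17.04 / 28.37 = 0.6007 m/day.
Q = K_eq · A · (Δh/L) = 0.6007 × 1080 × (14.5/17.04) = 552.0 m³/day.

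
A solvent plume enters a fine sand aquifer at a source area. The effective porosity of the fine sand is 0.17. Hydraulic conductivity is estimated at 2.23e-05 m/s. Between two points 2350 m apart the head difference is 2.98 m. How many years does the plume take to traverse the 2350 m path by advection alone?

448

Convert K: 2.23e-05 m/s × 86400 = 1.927 m/day.
Hydraulic gradient i = Δh / L = 2.98 / 2350 = 0.001268.
Darcy flux q = K · i = 1.927 × 0.001268 = 0.002443 m/day.
Seepage velocity v = q / n_e = 0.002443 / 0.17 = 0.01437 m/day.
Travel time t = L / v = 2350 / 0.01437 = 1.635e+05 days = 447.7 years.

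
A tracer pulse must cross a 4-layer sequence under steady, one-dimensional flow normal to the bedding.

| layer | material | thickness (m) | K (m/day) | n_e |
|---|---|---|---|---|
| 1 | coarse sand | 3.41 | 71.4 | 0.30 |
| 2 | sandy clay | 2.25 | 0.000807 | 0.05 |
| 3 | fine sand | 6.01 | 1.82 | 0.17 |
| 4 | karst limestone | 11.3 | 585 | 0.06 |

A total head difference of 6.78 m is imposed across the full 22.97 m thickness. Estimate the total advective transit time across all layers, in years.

3.20

With flow normal to the layers, continuity requires the same specific discharge q through every layer.
Σ(b_i/K_i) = 3.41/71.4 + 2.25/0.000807 + 6.01/1.82 + 11.3/585 = 2791 d.
q = Δh / Σ(b_i/K_i) = 6.78 / 2791 = 0.002429 m/day.
In each layer the seepage velocity is v_i = q/n_i, so the layer transit time is t_i = b_i·n_i / q:
  layer 1 (coarse sand): t_1 = 3.41 × 0.30 / 0.002429 = 421.2 d
  layer 2 (sandy clay): t_2 = 2.25 × 0.05 / 0.002429 = 46.32 d
  layer 3 (fine sand): t_3 = 6.01 × 0.17 / 0.002429 = 420.7 d
  layer 4 (karst limestone): t_4 = 11.3 × 0.06 / 0.002429 = 279.1 d
Total t = Σ t_i = 1167 days = 3.196 years.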